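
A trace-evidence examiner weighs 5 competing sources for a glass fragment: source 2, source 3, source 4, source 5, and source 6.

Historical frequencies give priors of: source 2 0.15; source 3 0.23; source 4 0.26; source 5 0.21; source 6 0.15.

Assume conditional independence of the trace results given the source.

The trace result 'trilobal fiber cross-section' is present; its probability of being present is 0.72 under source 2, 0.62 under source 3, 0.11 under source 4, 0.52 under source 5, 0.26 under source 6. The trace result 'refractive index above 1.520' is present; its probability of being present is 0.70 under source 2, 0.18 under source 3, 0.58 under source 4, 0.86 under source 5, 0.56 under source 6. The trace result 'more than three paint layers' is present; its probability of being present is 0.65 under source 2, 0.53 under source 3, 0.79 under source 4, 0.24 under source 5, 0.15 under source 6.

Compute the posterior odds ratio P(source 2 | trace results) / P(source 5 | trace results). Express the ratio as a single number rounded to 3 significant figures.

2.18

The normalizing constant cancels in an odds ratio, so compute prior × likelihood for the two hypotheses only:
  source 2: 0.15 × 0.72 × 0.70 × 0.65 = 0.04914
  source 5: 0.21 × 0.52 × 0.86 × 0.24 = 0.022539
Posterior odds = 0.04914 / 0.022539 ≈ 2.18.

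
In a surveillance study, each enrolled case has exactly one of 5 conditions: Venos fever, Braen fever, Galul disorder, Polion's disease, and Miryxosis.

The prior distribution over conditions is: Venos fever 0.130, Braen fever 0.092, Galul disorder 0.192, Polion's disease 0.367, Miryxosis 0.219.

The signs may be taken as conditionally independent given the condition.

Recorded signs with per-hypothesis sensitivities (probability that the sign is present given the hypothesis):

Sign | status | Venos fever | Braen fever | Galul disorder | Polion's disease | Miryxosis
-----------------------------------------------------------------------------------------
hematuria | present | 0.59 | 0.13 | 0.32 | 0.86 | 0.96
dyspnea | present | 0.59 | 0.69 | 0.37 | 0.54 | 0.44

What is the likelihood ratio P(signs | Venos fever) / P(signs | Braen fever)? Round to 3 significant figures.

3.88

Joint likelihood of the sign pattern under each hypothesis:
  Venos fever: 0.59 × 0.59 = 0.3481
  Braen fever: 0.13 × 0.69 = 0.0897
Bayes factor = 0.3481 / 0.0897 ≈ 3.88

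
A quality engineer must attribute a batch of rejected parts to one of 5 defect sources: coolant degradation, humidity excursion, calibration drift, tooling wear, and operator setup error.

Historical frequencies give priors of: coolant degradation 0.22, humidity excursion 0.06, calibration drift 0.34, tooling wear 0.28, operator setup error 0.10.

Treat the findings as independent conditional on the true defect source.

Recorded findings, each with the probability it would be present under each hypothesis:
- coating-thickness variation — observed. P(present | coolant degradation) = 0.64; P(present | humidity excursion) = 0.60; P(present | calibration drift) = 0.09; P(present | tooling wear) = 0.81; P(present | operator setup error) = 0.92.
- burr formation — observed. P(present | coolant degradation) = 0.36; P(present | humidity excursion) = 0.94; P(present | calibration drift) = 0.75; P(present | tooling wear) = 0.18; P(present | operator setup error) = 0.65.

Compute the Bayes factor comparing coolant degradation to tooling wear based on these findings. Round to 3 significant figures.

1.58

The Bayes factor is the ratio of the joint likelihoods of the evidence pattern under the two hypotheses.
  coolant degradation: 0.64 × 0.36 = 0.2304
  tooling wear: 0.81 × 0.18 = 0.1458
Bayes factor = 0.2304 / 0.1458 ≈ 1.58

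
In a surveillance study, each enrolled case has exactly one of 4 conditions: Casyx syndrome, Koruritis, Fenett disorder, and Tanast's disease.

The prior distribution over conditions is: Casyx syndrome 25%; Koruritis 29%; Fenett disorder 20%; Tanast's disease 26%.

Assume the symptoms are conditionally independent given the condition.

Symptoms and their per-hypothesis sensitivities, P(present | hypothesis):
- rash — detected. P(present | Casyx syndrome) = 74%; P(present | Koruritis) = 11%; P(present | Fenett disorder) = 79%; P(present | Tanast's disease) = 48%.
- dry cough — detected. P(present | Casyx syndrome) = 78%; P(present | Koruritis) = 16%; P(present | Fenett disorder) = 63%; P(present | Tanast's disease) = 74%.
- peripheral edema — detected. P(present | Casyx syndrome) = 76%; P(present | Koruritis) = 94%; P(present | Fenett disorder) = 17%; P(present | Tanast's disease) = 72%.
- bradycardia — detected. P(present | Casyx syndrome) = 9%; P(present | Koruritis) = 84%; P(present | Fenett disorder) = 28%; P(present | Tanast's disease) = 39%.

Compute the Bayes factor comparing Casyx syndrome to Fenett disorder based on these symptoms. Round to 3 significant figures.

The Bayes factor is the ratio of the joint likelihoods of the symptom pattern under the two hypotheses.
  Casyx syndrome: 0.74 × 0.78 × 0.76 × 0.09 = 0.03948
  Fenett disorder: 0.79 × 0.63 × 0.17 × 0.28 = 0.023691
Bayes factor = 0.03948 / 0.023691 ≈ 1.67

1.67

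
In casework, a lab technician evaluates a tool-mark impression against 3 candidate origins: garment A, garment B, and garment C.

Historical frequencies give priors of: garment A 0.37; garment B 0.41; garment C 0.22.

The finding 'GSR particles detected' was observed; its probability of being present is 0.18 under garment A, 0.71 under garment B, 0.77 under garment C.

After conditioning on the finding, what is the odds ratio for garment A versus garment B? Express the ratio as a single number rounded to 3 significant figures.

0.229

The normalizing constant cancels in an odds ratio, so compute prior × likelihood for the two hypotheses only:
  garment A: 0.37 × 0.18 = 0.0666
  garment B: 0.41 × 0.71 = 0.2911
Posterior odds = 0.0666 / 0.2911 ≈ 0.229.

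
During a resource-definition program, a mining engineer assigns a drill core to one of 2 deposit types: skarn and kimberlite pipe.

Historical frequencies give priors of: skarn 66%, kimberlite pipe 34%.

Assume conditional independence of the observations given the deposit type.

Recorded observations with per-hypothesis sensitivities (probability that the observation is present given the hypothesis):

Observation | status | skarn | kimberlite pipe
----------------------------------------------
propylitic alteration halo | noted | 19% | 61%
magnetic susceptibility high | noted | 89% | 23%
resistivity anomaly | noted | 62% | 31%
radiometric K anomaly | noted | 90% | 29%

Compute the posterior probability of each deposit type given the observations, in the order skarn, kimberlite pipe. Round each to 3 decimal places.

For each hypothesis, the unnormalized posterior weight is prior × product of the observation likelihoods:
  skarn: 0.660 × 0.19 × 0.89 × 0.62 × 0.90 = 0.062276
  kimberlite pipe: 0.340 × 0.61 × 0.23 × 0.31 × 0.29 = 0.0042884
Marginal likelihood of the evidence = 0.066565.
P(skarn | evidence) = 0.062276 / 0.066565 ≈ 0.936
P(kimberlite pipe | evidence) = 0.0042884 / 0.066565 ≈ 0.064

0.936, 0.064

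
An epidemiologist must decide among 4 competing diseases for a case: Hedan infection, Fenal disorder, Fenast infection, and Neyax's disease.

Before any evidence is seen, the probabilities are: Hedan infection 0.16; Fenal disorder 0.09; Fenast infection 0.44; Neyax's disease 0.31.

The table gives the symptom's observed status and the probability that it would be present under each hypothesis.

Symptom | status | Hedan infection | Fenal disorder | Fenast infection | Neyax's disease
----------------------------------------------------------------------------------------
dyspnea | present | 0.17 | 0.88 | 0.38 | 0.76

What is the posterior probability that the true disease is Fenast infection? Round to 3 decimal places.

For each hypothesis, the unnormalized posterior weight is prior × likelihood:
  Hedan infection: 0.16 × 0.17 = 0.0272
  Fenal disorder: 0.09 × 0.88 = 0.0792
  Fenast infection: 0.44 × 0.38 = 0.1672
  Neyax's disease: 0.31 × 0.76 = 0.2356
Normalizing constant Z = 0.0272 + 0.0792 + 0.1672 + 0.2356 = 0.5092.
P(Fenast infection | evidence) = 0.1672 / 0.5092 ≈ 0.328.

0.328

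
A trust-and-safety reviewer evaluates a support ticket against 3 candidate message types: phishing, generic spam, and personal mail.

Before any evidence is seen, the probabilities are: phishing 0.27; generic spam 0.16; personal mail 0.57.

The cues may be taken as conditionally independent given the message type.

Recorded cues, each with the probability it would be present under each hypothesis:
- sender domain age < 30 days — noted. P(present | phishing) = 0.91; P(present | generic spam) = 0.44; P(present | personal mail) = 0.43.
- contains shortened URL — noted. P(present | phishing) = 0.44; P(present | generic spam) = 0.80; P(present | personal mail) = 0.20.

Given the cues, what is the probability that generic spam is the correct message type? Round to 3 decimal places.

0.264

For each hypothesis, the unnormalized posterior weight is prior × product of the cue likelihoods:
  phishing: 0.27 × 0.91 × 0.44 = 0.10811
  generic spam: 0.16 × 0.44 × 0.80 = 0.05632
  personal mail: 0.57 × 0.43 × 0.20 = 0.04902
Normalizing constant Z = 0.10811 + 0.05632 + 0.04902 = 0.21345.
P(generic spam | evidence) = 0.05632 / 0.21345 ≈ 0.264.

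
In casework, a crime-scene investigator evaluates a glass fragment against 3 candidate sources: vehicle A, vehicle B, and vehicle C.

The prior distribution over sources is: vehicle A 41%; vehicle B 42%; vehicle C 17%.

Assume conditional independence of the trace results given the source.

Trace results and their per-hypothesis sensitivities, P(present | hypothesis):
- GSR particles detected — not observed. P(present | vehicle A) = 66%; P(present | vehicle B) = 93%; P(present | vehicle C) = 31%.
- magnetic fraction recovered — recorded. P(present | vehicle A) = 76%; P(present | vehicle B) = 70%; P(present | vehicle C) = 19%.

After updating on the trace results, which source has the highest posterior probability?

By Bayes' rule with conditional independence, the unnormalized weight for each hypothesis is prior × ∏ likelihoods (using 1 − P(present | H) for each absent trace result):
  vehicle A: 0.41 × (1 − 0.66) × 0.76 = 0.10594
  vehicle B: 0.42 × (1 − 0.93) × 0.70 = 0.02058
  vehicle C: 0.17 × (1 − 0.31) × 0.19 = 0.022287
Normalizing constant Z = 0.10594 + 0.02058 + 0.022287 = 0.14881.
P(vehicle A | evidence) ≈ 0.10594 / 0.14881 ≈ 0.712
P(vehicle B | evidence) ≈ 0.02058 / 0.14881 ≈ 0.138
P(vehicle C | evidence) ≈ 0.022287 / 0.14881 ≈ 0.150
The largest is 0.712, so vehicle A is most probable.

vehicle A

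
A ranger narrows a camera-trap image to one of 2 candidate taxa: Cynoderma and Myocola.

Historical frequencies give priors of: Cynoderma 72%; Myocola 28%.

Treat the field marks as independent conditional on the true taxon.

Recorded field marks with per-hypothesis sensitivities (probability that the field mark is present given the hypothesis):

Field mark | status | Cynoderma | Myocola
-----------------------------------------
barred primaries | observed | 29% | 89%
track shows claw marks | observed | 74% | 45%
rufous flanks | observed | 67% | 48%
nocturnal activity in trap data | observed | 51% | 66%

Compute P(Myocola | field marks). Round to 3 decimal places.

By Bayes' rule with conditional independence, the unnormalized weight for each hypothesis is prior × ∏ likelihoods:
  Cynoderma: 0.72 × 0.29 × 0.74 × 0.67 × 0.51 = 0.052797
  Myocola: 0.28 × 0.89 × 0.45 × 0.48 × 0.66 = 0.035526
Marginal likelihood of the evidence = 0.088323.
P(Myocola | evidence) = 0.035526 / 0.088323 ≈ 0.402.

0.402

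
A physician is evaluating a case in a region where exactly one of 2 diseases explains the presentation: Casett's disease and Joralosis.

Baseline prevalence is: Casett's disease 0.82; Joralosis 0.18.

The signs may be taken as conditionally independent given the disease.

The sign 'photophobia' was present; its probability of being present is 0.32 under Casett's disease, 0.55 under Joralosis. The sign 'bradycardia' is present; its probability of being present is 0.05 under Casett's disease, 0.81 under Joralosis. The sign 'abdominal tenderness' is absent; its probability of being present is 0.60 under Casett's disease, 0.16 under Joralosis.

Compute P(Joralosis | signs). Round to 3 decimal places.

By Bayes' rule with conditional independence, the unnormalized weight for each hypothesis is prior × ∏ likelihoods (using 1 − P(present | H) for each absent sign):
  Casett's disease: 0.82 × 0.32 × 0.05 × (1 − 0.60) = 0.005248
  Joralosis: 0.18 × 0.55 × 0.81 × (1 − 0.16) = 0.06736
The unnormalized weights sum to 0.072608.
P(Joralosis | evidence) = 0.06736 / 0.072608 ≈ 0.928.

0.928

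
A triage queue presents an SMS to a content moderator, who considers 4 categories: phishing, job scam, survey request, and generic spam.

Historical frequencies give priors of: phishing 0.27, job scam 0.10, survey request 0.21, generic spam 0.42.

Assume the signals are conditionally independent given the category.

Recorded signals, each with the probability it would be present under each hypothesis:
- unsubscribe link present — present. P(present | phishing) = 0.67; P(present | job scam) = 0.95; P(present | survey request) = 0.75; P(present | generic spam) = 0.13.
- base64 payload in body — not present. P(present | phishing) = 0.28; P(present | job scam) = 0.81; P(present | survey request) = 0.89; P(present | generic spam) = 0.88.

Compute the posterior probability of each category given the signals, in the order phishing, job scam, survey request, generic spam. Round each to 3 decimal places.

0.756, 0.105, 0.101, 0.038

By Bayes' rule with conditional independence, the unnormalized weight for each hypothesis is prior × ∏ likelihoods (using 1 − P(present | H) for each absent signal):
  phishing: 0.27 × 0.67 × (1 − 0.28) = 0.13025
  job scam: 0.10 × 0.95 × (1 − 0.81) = 0.01805
  survey request: 0.21 × 0.75 × (1 − 0.89) = 0.017325
  generic spam: 0.42 × 0.13 × (1 − 0.88) = 0.006552
Marginal likelihood of the evidence = 0.17218.
P(phishing | evidence) = 0.13025 / 0.17218 ≈ 0.756
P(job scam | evidence) = 0.01805 / 0.17218 ≈ 0.105
P(survey request | evidence) = 0.017325 / 0.17218 ≈ 0.101
P(generic spam | evidence) = 0.006552 / 0.17218 ≈ 0.038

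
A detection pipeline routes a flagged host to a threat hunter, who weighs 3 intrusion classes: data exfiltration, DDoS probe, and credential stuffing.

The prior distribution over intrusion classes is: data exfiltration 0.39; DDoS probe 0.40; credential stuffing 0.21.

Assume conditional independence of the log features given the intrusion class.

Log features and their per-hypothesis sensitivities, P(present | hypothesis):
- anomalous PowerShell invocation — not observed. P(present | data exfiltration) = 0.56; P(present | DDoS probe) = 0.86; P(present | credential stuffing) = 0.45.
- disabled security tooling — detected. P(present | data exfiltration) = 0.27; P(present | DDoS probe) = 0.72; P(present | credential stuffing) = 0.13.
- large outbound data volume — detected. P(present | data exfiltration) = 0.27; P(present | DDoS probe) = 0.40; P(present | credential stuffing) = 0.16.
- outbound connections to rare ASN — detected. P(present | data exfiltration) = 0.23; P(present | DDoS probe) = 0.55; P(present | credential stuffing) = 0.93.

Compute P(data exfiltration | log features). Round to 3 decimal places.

For each hypothesis, the unnormalized posterior weight is prior × product of the log feature likelihoods (using 1 − P(present | H) for each absent log feature):
  data exfiltration: 0.39 × (1 − 0.56) × 0.27 × 0.27 × 0.23 = 0.0028772
  DDoS probe: 0.40 × (1 − 0.86) × 0.72 × 0.40 × 0.55 = 0.0088704
  credential stuffing: 0.21 × (1 − 0.45) × 0.13 × 0.16 × 0.93 = 0.0022342
Marginal likelihood of the evidence = 0.013982.
P(data exfiltration | evidence) = 0.0028772 / 0.013982 ≈ 0.206.

0.206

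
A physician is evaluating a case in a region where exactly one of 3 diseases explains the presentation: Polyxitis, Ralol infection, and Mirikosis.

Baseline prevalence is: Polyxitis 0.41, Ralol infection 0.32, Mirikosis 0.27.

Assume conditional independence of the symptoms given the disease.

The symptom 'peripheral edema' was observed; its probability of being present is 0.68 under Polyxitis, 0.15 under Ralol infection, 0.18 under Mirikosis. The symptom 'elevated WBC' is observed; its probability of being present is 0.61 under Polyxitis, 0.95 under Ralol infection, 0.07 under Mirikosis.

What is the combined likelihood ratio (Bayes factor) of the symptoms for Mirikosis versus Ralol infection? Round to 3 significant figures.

Joint likelihood of the symptom pattern under each hypothesis:
  Mirikosis: 0.18 × 0.07 = 0.0126
  Ralol infection: 0.15 × 0.95 = 0.1425
Bayes factor = 0.0126 / 0.1425 ≈ 0.0884

0.0884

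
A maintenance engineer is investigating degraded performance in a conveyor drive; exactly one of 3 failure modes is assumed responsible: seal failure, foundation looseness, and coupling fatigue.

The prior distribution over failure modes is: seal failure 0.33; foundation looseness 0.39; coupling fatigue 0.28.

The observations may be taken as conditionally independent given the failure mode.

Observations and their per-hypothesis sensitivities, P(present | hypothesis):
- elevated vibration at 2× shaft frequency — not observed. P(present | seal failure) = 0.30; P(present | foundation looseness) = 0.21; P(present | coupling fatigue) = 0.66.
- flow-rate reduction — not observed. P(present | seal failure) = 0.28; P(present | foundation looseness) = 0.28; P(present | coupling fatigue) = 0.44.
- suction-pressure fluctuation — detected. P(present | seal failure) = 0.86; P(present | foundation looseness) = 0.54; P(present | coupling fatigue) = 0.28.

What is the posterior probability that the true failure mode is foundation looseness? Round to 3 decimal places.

0.431

For each hypothesis, the unnormalized posterior weight is prior × product of the observation likelihoods (using 1 − P(present | H) for each absent observation):
  seal failure: 0.33 × (1 − 0.30) × (1 − 0.28) × 0.86 = 0.14304
  foundation looseness: 0.39 × (1 − 0.21) × (1 − 0.28) × 0.54 = 0.11979
  coupling fatigue: 0.28 × (1 − 0.66) × (1 − 0.44) × 0.28 = 0.014927
Normalizing constant Z = 0.14304 + 0.11979 + 0.014927 = 0.27775.
P(foundation looseness | evidence) = 0.11979 / 0.27775 ≈ 0.431.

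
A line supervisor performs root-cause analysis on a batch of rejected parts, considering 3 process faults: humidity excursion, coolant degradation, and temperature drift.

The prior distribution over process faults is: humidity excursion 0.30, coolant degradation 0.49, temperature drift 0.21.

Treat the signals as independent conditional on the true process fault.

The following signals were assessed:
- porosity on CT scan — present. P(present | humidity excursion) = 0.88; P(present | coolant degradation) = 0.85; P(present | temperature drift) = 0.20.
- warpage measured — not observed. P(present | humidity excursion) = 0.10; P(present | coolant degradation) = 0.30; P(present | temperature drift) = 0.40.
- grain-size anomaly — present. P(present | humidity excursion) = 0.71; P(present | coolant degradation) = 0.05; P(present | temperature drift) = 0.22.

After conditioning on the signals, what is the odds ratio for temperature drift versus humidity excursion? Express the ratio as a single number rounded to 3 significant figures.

Posterior odds equal prior odds times the likelihood ratio; only the two competing hypotheses matter (using 1 − P(present | H) for each absent signal).
  temperature drift: 0.21 × 0.20 × (1 − 0.40) × 0.22 = 0.005544
  humidity excursion: 0.30 × 0.88 × (1 − 0.10) × 0.71 = 0.1687
Posterior odds = 0.005544 / 0.1687 ≈ 0.0329.

0.0329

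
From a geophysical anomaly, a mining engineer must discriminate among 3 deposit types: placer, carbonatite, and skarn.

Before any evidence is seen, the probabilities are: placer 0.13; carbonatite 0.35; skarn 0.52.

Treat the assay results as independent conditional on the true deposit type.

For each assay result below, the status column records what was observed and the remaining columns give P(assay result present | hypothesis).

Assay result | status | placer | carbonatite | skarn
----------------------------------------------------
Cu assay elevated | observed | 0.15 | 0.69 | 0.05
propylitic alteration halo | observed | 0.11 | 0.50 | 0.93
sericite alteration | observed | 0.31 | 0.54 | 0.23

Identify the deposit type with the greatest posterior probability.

By Bayes' rule with conditional independence, the unnormalized weight for each hypothesis is prior × ∏ likelihoods:
  placer: 0.13 × 0.15 × 0.11 × 0.31 = 0.00066495
  carbonatite: 0.35 × 0.69 × 0.50 × 0.54 = 0.065205
  skarn: 0.52 × 0.05 × 0.93 × 0.23 = 0.0055614
Marginal likelihood of the evidence = 0.071431.
P(placer | evidence) ≈ 0.00066495 / 0.071431 ≈ 0.009
P(carbonatite | evidence) ≈ 0.065205 / 0.071431 ≈ 0.913
P(skarn | evidence) ≈ 0.0055614 / 0.071431 ≈ 0.078
The largest is 0.913, so carbonatite is most probable.

carbonatite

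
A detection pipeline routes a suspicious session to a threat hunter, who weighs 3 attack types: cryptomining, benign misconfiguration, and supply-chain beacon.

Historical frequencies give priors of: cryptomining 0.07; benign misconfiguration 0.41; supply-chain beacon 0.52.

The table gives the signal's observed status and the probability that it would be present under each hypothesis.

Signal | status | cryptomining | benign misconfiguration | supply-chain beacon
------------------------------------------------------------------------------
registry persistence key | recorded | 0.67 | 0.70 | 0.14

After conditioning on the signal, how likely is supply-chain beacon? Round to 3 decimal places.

0.179

For each hypothesis, the unnormalized posterior weight is prior × likelihood:
  cryptomining: 0.07 × 0.67 = 0.0469
  benign misconfiguration: 0.41 × 0.70 = 0.287
  supply-chain beacon: 0.52 × 0.14 = 0.0728
The unnormalized weights sum to 0.4067.
P(supply-chain beacon | evidence) = 0.0728 / 0.4067 ≈ 0.179.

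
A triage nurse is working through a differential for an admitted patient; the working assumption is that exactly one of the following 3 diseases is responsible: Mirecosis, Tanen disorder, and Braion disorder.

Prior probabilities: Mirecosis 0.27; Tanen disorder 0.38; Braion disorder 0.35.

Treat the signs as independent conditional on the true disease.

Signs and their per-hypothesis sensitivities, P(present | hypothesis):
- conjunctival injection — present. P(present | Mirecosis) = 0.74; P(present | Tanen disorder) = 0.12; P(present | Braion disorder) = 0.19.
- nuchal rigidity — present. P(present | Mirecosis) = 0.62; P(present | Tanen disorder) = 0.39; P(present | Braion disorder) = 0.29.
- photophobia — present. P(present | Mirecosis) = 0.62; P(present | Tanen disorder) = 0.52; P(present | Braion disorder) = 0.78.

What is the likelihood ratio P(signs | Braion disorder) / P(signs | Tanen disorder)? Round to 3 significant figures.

1.77

Joint likelihood of the sign pattern under each hypothesis:
  Braion disorder: 0.19 × 0.29 × 0.78 = 0.042978
  Tanen disorder: 0.12 × 0.39 × 0.52 = 0.024336
Bayes factor = 0.042978 / 0.024336 ≈ 1.77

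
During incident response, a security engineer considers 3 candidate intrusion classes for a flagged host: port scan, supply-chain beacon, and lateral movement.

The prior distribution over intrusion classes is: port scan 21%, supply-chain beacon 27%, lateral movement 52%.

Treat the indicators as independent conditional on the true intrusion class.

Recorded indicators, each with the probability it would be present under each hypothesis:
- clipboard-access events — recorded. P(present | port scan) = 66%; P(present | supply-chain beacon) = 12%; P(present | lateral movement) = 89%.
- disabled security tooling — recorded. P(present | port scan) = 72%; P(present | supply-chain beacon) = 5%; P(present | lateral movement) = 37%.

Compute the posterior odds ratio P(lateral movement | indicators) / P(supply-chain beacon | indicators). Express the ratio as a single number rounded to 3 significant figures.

106

The normalizing constant cancels in an odds ratio, so compute prior × likelihood for the two hypotheses only:
  lateral movement: 0.52 × 0.89 × 0.37 = 0.17124
  supply-chain beacon: 0.27 × 0.12 × 0.05 = 0.00162
Odds(lateral movement : supply-chain beacon) = 0.17124 / 0.00162 ≈ 106.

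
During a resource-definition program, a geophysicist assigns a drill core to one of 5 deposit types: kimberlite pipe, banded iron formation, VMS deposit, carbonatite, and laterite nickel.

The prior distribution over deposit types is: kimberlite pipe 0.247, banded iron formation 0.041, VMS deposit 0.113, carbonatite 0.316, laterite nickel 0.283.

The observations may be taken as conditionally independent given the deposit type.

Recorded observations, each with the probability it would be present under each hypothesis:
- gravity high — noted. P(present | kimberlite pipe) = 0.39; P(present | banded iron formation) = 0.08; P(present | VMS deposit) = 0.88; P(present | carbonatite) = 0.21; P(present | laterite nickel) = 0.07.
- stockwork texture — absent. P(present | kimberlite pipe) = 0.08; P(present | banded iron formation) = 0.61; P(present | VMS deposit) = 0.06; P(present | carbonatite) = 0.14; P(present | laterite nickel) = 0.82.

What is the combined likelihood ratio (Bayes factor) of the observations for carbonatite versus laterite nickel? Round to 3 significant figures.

The Bayes factor is the ratio of the joint likelihoods of the evidence pattern under the two hypotheses (using 1 − P(present | H) for each absent observation).
  carbonatite: 0.21 × (1 − 0.14) = 0.1806
  laterite nickel: 0.07 × (1 − 0.82) = 0.0126
Bayes factor = 0.1806 / 0.0126 ≈ 14.3

14.3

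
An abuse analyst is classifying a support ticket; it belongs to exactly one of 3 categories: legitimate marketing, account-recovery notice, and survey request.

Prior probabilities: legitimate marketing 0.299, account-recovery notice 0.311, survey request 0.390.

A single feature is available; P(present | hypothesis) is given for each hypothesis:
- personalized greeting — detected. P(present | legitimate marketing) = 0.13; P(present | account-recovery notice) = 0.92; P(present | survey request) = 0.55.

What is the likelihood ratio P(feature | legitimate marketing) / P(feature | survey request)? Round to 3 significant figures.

0.236

The Bayes factor is the ratio of the two likelihoods.
  legitimate marketing: 0.13
  survey request: 0.55
Bayes factor = 0.13 / 0.55 ≈ 0.236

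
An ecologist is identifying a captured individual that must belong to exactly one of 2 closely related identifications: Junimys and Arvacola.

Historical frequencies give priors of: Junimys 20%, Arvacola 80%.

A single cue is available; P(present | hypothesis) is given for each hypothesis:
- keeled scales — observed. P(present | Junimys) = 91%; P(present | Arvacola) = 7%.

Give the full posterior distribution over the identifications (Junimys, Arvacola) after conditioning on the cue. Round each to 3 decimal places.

0.765, 0.235

Multiply each prior by the likelihood of the cue:
  Junimys: 0.20 × 0.91 = 0.182
  Arvacola: 0.80 × 0.07 = 0.056
Marginal likelihood of the evidence = 0.238.
P(Junimys | evidence) = 0.182 / 0.238 ≈ 0.765
P(Arvacola | evidence) = 0.056 / 0.238 ≈ 0.235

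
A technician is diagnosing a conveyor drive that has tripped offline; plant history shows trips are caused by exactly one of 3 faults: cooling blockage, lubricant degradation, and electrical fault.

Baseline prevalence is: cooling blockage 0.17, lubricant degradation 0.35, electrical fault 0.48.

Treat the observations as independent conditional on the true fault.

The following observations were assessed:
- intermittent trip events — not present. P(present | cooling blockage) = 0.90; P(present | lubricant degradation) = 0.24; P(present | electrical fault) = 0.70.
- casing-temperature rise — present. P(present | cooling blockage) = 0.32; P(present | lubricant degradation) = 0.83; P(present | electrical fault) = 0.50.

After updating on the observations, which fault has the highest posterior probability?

For each hypothesis, the unnormalized posterior weight is prior × product of the observation likelihoods (using 1 − P(present | H) for each absent observation):
  cooling blockage: 0.17 × (1 − 0.90) × 0.32 = 0.00544
  lubricant degradation: 0.35 × (1 − 0.24) × 0.83 = 0.22078
  electrical fault: 0.48 × (1 − 0.70) × 0.50 = 0.072
Marginal likelihood of the evidence = 0.29822.
P(cooling blockage | evidence) ≈ 0.00544 / 0.29822 ≈ 0.018
P(lubricant degradation | evidence) ≈ 0.22078 / 0.29822 ≈ 0.740
P(electrical fault | evidence) ≈ 0.072 / 0.29822 ≈ 0.241
The largest is 0.740, so lubricant degradation is most probable.

lubricant degradation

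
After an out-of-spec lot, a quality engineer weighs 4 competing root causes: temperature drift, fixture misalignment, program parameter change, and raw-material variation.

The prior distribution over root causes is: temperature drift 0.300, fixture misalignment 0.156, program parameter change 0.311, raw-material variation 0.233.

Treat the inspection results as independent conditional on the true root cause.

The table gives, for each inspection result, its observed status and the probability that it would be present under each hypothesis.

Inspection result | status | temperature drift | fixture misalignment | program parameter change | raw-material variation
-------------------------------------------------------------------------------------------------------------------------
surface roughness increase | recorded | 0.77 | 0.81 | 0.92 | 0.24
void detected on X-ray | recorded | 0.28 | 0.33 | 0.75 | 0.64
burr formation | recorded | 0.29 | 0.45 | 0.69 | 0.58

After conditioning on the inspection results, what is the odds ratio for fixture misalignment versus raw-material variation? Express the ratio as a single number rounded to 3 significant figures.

The normalizing constant cancels in an odds ratio, so compute prior × likelihood for the two hypotheses only:
  fixture misalignment: 0.156 × 0.81 × 0.33 × 0.45 = 0.018764
  raw-material variation: 0.233 × 0.24 × 0.64 × 0.58 = 0.020758
Posterior odds = 0.018764 / 0.020758 ≈ 0.904.

0.904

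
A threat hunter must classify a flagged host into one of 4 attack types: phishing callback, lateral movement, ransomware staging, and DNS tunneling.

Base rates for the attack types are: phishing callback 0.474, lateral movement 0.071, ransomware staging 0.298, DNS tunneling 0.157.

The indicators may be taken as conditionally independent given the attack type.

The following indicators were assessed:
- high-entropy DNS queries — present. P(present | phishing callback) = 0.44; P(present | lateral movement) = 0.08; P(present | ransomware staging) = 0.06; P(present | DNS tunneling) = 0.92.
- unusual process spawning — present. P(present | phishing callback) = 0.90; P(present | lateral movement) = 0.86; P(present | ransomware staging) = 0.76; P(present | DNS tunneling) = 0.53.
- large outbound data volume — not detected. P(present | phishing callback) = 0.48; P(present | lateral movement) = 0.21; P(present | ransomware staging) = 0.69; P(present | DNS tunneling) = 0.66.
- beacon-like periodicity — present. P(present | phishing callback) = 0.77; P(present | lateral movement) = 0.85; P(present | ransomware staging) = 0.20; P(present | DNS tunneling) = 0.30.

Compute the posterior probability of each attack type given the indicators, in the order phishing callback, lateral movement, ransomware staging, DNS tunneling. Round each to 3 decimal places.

For each hypothesis, the unnormalized posterior weight is prior × product of the indicator likelihoods (using 1 − P(present | H) for each absent indicator):
  phishing callback: 0.474 × 0.44 × 0.90 × (1 − 0.48) × 0.77 = 0.075157
  lateral movement: 0.071 × 0.08 × 0.86 × (1 − 0.21) × 0.85 = 0.0032801
  ransomware staging: 0.298 × 0.06 × 0.76 × (1 − 0.69) × 0.20 = 0.00084251
  DNS tunneling: 0.157 × 0.92 × 0.53 × (1 − 0.66) × 0.30 = 0.0078084
The unnormalized weights sum to 0.087088.
P(phishing callback | evidence) = 0.075157 / 0.087088 ≈ 0.863
P(lateral movement | evidence) = 0.0032801 / 0.087088 ≈ 0.038
P(ransomware staging | evidence) = 0.00084251 / 0.087088 ≈ 0.010
P(DNS tunneling | evidence) = 0.0078084 / 0.087088 ≈ 0.090

0.863, 0.038, 0.010, 0.090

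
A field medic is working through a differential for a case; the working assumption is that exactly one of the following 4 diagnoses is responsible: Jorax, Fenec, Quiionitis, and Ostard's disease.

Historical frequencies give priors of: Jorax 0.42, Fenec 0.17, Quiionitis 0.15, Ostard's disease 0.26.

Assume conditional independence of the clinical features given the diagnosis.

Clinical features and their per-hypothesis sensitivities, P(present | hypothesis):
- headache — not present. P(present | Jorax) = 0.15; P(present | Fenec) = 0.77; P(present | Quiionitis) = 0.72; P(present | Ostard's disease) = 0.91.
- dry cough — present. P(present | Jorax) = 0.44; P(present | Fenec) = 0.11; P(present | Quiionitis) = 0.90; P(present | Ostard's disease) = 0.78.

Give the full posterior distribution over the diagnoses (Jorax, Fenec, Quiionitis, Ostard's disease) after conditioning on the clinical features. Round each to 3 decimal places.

0.722, 0.020, 0.174, 0.084

By Bayes' rule with conditional independence, the unnormalized weight for each hypothesis is prior × ∏ likelihoods (using 1 − P(present | H) for each absent clinical feature):
  Jorax: 0.42 × (1 − 0.15) × 0.44 = 0.15708
  Fenec: 0.17 × (1 − 0.77) × 0.11 = 0.004301
  Quiionitis: 0.15 × (1 − 0.72) × 0.90 = 0.0378
  Ostard's disease: 0.26 × (1 − 0.91) × 0.78 = 0.018252
Marginal likelihood of the evidence = 0.21743.
P(Jorax | evidence) = 0.15708 / 0.21743 ≈ 0.722
P(Fenec | evidence) = 0.004301 / 0.21743 ≈ 0.020
P(Quiionitis | evidence) = 0.0378 / 0.21743 ≈ 0.174
P(Ostard's disease | evidence) = 0.018252 / 0.21743 ≈ 0.084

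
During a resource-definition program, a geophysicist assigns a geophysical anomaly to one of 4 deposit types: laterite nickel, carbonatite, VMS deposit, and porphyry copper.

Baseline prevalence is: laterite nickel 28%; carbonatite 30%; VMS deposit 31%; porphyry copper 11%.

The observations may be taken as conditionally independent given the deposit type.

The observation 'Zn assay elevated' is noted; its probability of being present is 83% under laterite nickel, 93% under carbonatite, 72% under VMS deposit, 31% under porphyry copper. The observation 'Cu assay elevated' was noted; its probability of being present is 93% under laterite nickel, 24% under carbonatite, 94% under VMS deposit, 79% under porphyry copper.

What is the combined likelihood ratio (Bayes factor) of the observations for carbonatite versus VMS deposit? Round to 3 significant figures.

0.330

The Bayes factor is the ratio of the joint likelihoods of the evidence pattern under the two hypotheses.
  carbonatite: 0.93 × 0.24 = 0.2232
  VMS deposit: 0.72 × 0.94 = 0.6768
Bayes factor = 0.2232 / 0.6768 ≈ 0.330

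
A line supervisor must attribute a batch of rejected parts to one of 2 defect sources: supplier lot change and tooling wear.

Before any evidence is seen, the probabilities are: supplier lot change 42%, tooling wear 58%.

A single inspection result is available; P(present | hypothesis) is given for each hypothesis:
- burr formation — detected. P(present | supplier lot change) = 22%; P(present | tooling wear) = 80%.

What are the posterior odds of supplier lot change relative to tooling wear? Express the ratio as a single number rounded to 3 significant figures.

0.199

Unnormalized posterior weight (prior times the inspection result likelihood) for each of the two hypotheses:
  supplier lot change: 0.42 × 0.22 = 0.0924
  tooling wear: 0.58 × 0.80 = 0.464
Posterior odds = 0.0924 / 0.464 ≈ 0.199.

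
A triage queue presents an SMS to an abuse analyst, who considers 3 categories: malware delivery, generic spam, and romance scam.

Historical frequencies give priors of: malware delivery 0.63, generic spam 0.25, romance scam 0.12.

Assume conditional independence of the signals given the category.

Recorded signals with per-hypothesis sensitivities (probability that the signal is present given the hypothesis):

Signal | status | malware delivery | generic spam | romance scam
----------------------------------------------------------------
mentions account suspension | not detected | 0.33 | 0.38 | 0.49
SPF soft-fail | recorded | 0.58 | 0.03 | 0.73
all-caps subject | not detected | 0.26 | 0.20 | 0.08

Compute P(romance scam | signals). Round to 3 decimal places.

0.182

By Bayes' rule with conditional independence, the unnormalized weight for each hypothesis is prior × ∏ likelihoods (using 1 − P(present | H) for each absent signal):
  malware delivery: 0.63 × (1 − 0.33) × 0.58 × (1 − 0.26) = 0.18117
  generic spam: 0.25 × (1 − 0.38) × 0.03 × (1 − 0.20) = 0.00372
  romance scam: 0.12 × (1 − 0.49) × 0.73 × (1 − 0.08) = 0.041102
The unnormalized weights sum to 0.22599.
P(romance scam | evidence) = 0.041102 / 0.22599 ≈ 0.182.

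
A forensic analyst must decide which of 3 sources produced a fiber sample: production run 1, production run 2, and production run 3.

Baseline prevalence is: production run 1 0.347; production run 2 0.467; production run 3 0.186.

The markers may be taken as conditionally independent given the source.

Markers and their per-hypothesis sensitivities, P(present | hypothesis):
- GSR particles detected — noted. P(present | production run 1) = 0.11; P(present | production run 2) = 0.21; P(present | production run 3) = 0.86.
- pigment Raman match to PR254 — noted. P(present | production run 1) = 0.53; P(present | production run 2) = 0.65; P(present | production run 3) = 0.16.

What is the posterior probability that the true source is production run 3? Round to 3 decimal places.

0.234

By Bayes' rule with conditional independence, the unnormalized weight for each hypothesis is prior × ∏ likelihoods:
  production run 1: 0.347 × 0.11 × 0.53 = 0.02023
  production run 2: 0.467 × 0.21 × 0.65 = 0.063746
  production run 3: 0.186 × 0.86 × 0.16 = 0.025594
The unnormalized weights sum to 0.10957.
P(production run 3 | evidence) = 0.025594 / 0.10957 ≈ 0.234.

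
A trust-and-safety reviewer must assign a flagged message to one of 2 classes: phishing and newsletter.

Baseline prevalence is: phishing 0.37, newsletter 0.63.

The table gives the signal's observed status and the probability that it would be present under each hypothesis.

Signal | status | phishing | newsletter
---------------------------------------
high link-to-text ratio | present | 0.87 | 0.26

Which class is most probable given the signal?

Multiply each prior by the likelihood of the signal:
  phishing: 0.37 × 0.87 = 0.3219
  newsletter: 0.63 × 0.26 = 0.1638
The unnormalized weights sum to 0.4857.
P(phishing | evidence) ≈ 0.3219 / 0.4857 ≈ 0.663
P(newsletter | evidence) ≈ 0.1638 / 0.4857 ≈ 0.337
The largest is 0.663, so phishing is most probable.

phishing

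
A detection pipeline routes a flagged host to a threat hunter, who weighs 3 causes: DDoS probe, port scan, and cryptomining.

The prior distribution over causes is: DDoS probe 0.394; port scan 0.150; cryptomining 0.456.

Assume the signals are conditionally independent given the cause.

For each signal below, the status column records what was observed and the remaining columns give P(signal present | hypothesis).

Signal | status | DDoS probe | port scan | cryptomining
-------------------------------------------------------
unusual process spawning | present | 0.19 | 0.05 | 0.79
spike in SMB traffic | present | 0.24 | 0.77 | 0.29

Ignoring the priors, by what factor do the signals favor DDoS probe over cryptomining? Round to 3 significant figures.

The Bayes factor is the ratio of the joint likelihoods of the signal pattern under the two hypotheses.
  DDoS probe: 0.19 × 0.24 = 0.0456
  cryptomining: 0.79 × 0.29 = 0.2291
Bayes factor = 0.0456 / 0.2291 ≈ 0.199

0.199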